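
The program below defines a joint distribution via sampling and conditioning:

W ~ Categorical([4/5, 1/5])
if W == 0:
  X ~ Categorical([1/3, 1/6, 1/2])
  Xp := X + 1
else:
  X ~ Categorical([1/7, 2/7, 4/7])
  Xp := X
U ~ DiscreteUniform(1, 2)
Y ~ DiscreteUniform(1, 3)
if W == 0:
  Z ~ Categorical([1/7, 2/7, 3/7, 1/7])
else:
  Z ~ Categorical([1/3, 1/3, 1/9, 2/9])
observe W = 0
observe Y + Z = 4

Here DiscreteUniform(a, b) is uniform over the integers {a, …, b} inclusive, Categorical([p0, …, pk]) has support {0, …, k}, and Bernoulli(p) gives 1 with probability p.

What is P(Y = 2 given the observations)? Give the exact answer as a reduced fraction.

Enumerate traces; 18 have nonzero weight after conditioning:
  (W=0, X=0, U=1, Y=1, Z=3) weight 2/315
  (W=0, X=0, U=1, Y=2, Z=2) weight 2/105
  (W=0, X=0, U=1, Y=3, Z=1) weight 4/315
  (W=0, X=0, U=2, Y=1, Z=3) weight 2/315
  (W=0, X=0, U=2, Y=2, Z=2) weight 2/105
  (W=0, X=0, U=2, Y=3, Z=1) weight 4/315
  (W=0, X=1, U=1, Y=1, Z=3) weight 1/315
  (W=0, X=1, U=1, Y=2, Z=2) weight 1/105
  … 10 more
Group by Y:
  weight(Y=1) = 4/105
  weight(Y=2) = 4/35
  weight(Y=3) = 8/105
Total weight = 4/105 + 4/35 + 8/105 = 8/35
P(Y=1 | obs) = 4/105 / 8/35 = 1/6
P(Y=2 | obs) = 4/35 / 8/35 = 1/2
P(Y=3 | obs) = 8/105 / 8/35 = 1/3

P(Y = 2 | obs) = 1/2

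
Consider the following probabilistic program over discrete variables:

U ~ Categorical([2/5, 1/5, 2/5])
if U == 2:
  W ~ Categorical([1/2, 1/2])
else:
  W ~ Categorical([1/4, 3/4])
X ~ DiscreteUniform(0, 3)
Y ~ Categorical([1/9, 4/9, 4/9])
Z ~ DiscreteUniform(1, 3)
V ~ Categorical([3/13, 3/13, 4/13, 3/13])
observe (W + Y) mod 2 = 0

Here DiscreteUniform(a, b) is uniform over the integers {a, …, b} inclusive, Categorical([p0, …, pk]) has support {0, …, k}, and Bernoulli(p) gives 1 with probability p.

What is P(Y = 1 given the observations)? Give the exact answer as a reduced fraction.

Enumerate traces; 432 have nonzero weight after conditioning:
  (U=0, W=0, X=0, Y=0, Z=1, V=0) weight 1/4680
  (U=0, W=0, X=0, Y=0, Z=1, V=1) weight 1/4680
  (U=0, W=0, X=0, Y=0, Z=1, V=2) weight 1/3510
  (U=0, W=0, X=0, Y=0, Z=1, V=3) weight 1/4680
  (U=0, W=0, X=0, Y=0, Z=2, V=0) weight 1/4680
  (U=0, W=0, X=0, Y=0, Z=2, V=1) weight 1/4680
  (U=0, W=0, X=0, Y=0, Z=2, V=2) weight 1/3510
  (U=0, W=0, X=0, Y=0, Z=2, V=3) weight 1/4680
  (U=0, W=0, X=0, Y=2, Z=1, V=0) weight 1/1170
  (U=0, W=1, X=0, Y=1, Z=1, V=0) weight 1/390
  … 422 more
Group by Y:
  weight(Y=0) = 7/180
  weight(Y=1) = 13/45
  weight(Y=2) = 7/45
Total weight = 7/180 + 13/45 + 7/45 = 29/60
P(Y=0 | obs) = 7/180 / 29/60 = 7/87
P(Y=1 | obs) = 13/45 / 29/60 = 52/87
P(Y=2 | obs) = 7/45 / 29/60 = 28/87

P(Y = 1 | obs) = 52/87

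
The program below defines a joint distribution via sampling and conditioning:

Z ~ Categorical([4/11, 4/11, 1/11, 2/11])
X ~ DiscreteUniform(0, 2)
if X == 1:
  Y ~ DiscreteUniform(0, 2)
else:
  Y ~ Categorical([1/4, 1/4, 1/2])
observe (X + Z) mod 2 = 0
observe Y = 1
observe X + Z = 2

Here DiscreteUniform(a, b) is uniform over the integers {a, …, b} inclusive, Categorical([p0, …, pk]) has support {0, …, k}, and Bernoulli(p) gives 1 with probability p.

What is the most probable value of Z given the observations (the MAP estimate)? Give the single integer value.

argmax_v P(Z = v | obs) = 1

Enumerate traces; 3 have nonzero weight after conditioning:
  (Z=0, X=2, Y=1) weight 1/33
  (Z=1, X=1, Y=1) weight 4/99
  (Z=2, X=0, Y=1) weight 1/132
Group by Z:
  weight(Z=0) = 1/33
  weight(Z=1) = 4/99
  weight(Z=2) = 1/132
Total weight = 1/33 + 4/99 + 1/132 = 31/396
P(Z=0 | obs) = 1/33 / 31/396 = 12/31
P(Z=1 | obs) = 4/99 / 31/396 = 16/31
P(Z=2 | obs) = 1/132 / 31/396 = 3/31
argmax = 1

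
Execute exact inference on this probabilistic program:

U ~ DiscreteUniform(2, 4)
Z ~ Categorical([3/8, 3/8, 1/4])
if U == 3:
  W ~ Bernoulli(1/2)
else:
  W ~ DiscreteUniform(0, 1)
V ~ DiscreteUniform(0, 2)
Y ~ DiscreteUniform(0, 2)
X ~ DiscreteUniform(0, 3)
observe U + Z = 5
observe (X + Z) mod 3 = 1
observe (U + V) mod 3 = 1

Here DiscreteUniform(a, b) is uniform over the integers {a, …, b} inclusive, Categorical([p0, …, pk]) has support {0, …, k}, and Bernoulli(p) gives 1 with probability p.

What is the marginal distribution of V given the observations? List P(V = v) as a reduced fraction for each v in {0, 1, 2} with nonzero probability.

Enumerate traces; 18 have nonzero weight after conditioning:
  (U=3, Z=2, W=0, V=1, Y=0, X=2) weight 1/864
  (U=3, Z=2, W=0, V=1, Y=1, X=2) weight 1/864
  (U=3, Z=2, W=0, V=1, Y=2, X=2) weight 1/864
  (U=3, Z=2, W=1, V=1, Y=0, X=2) weight 1/864
  (U=3, Z=2, W=1, V=1, Y=1, X=2) weight 1/864
  (U=3, Z=2, W=1, V=1, Y=2, X=2) weight 1/864
  (U=4, Z=1, W=0, V=0, Y=0, X=0) weight 1/576
  (U=4, Z=1, W=0, V=0, Y=0, X=3) weight 1/576
  … 10 more
Group by V:
  weight(V=0) = 1/48
  weight(V=1) = 1/144
Total weight = 1/48 + 1/144 = 1/36
P(V=0 | obs) = 1/48 / 1/36 = 3/4
P(V=1 | obs) = 1/144 / 1/36 = 1/4

P(V=0) = 3/4, P(V=1) = 1/4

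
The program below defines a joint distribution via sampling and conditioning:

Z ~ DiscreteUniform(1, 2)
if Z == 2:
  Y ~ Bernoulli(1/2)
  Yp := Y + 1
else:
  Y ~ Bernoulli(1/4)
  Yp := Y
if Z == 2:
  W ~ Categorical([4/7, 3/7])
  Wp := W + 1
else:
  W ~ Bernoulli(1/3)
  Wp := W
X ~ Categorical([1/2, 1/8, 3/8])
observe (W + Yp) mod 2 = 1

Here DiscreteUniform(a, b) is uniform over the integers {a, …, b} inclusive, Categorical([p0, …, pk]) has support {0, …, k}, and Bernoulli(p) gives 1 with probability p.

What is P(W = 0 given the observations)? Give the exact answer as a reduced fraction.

Enumerate traces; 12 have nonzero weight after conditioning:
  (Z=1, Y=0, W=1, X=0) weight 1/16
  (Z=1, Y=0, W=1, X=1) weight 1/64
  (Z=1, Y=0, W=1, X=2) weight 3/64
  (Z=1, Y=1, W=0, X=0) weight 1/24
  (Z=1, Y=1, W=0, X=1) weight 1/96
  (Z=1, Y=1, W=0, X=2) weight 1/32
  (Z=2, Y=0, W=0, X=0) weight 1/14
  (Z=2, Y=0, W=0, X=1) weight 1/56
  … 4 more
Group by W:
  weight(W=0) = 19/84
  weight(W=1) = 13/56
Total weight = 19/84 + 13/56 = 11/24
P(W=0 | obs) = 19/84 / 11/24 = 38/77
P(W=1 | obs) = 13/56 / 11/24 = 39/77

P(W = 0 | obs) = 38/77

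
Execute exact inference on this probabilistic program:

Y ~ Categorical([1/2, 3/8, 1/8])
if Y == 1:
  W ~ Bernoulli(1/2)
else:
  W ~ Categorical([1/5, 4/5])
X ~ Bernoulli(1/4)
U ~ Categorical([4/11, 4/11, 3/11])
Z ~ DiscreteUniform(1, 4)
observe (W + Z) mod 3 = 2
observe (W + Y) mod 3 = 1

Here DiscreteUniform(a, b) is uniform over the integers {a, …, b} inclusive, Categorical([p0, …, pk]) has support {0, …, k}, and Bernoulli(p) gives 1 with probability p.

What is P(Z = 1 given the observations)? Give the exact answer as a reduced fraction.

P(Z = 1 | obs) = 32/79

Enumerate traces; 18 have nonzero weight after conditioning:
  (Y=0, W=1, X=0, U=0, Z=1) weight 3/110
  (Y=0, W=1, X=0, U=0, Z=4) weight 3/110
  (Y=0, W=1, X=0, U=1, Z=1) weight 3/110
  (Y=0, W=1, X=0, U=1, Z=4) weight 3/110
  (Y=0, W=1, X=0, U=2, Z=1) weight 9/440
  (Y=0, W=1, X=0, U=2, Z=4) weight 9/440
  (Y=0, W=1, X=1, U=0, Z=1) weight 1/110
  (Y=0, W=1, X=1, U=0, Z=4) weight 1/110
  (Y=1, W=0, X=0, U=0, Z=2) weight 9/704
  … 9 more
Group by Z:
  weight(Z=1) = 1/10
  weight(Z=2) = 3/64
  weight(Z=4) = 1/10
Total weight = 1/10 + 3/64 + 1/10 = 79/320
P(Z=1 | obs) = 1/10 / 79/320 = 32/79
P(Z=2 | obs) = 3/64 / 79/320 = 15/79
P(Z=4 | obs) = 1/10 / 79/320 = 32/79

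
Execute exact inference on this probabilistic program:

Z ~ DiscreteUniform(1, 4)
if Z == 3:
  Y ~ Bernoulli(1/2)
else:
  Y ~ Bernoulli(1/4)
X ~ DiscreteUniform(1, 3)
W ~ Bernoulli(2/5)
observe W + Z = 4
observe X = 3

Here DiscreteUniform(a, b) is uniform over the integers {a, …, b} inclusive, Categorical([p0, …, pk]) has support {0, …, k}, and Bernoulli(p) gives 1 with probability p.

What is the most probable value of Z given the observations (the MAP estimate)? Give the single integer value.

Enumerate traces; 4 have nonzero weight after conditioning:
  (Z=3, Y=0, X=3, W=1) weight 1/60
  (Z=3, Y=1, X=3, W=1) weight 1/60
  (Z=4, Y=0, X=3, W=0) weight 3/80
  (Z=4, Y=1, X=3, W=0) weight 1/80
Group by Z:
  weight(Z=3) = 1/30
  weight(Z=4) = 1/20
Total weight = 1/30 + 1/20 = 1/12
P(Z=3 | obs) = 1/30 / 1/12 = 2/5
P(Z=4 | obs) = 1/20 / 1/12 = 3/5
argmax = 4

argmax_v P(Z = v | obs) = 4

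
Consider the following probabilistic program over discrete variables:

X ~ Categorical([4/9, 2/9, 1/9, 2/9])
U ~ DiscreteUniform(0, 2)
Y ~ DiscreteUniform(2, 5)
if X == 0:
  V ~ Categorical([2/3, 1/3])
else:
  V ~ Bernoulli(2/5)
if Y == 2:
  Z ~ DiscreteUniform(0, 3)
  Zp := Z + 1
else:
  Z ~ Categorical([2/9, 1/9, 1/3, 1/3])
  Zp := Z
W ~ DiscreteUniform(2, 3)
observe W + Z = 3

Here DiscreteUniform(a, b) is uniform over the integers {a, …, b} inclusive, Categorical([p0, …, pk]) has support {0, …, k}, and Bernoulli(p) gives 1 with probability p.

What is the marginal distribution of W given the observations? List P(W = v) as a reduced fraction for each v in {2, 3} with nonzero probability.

Enumerate traces; 192 have nonzero weight after conditioning:
  (X=0, U=0, Y=2, V=0, Z=0, W=3) weight 1/324
  (X=0, U=0, Y=2, V=0, Z=1, W=2) weight 1/324
  (X=0, U=0, Y=2, V=1, Z=0, W=3) weight 1/648
  (X=0, U=0, Y=2, V=1, Z=1, W=2) weight 1/648
  (X=0, U=0, Y=3, V=0, Z=0, W=3) weight 2/729
  (X=0, U=0, Y=3, V=0, Z=1, W=2) weight 1/729
  (X=0, U=0, Y=3, V=1, Z=0, W=3) weight 1/729
  (X=0, U=0, Y=3, V=1, Z=1, W=2) weight 1/1458
  … 184 more
Group by W:
  weight(W=2) = 7/96
  weight(W=3) = 11/96
Total weight = 7/96 + 11/96 = 3/16
P(W=2 | obs) = 7/96 / 3/16 = 7/18
P(W=3 | obs) = 11/96 / 3/16 = 11/18

P(W=2) = 7/18, P(W=3) = 11/18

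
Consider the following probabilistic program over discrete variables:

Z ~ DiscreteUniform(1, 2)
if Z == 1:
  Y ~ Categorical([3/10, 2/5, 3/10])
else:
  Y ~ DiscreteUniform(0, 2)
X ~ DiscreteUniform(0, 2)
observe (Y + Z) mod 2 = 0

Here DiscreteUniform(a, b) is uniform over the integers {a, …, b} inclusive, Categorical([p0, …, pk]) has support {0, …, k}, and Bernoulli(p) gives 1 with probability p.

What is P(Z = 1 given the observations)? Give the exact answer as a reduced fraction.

Enumerate traces; 9 have nonzero weight after conditioning:
  (Z=1, Y=1, X=0) weight 1/15
  (Z=1, Y=1, X=1) weight 1/15
  (Z=1, Y=1, X=2) weight 1/15
  (Z=2, Y=0, X=0) weight 1/18
  (Z=2, Y=0, X=1) weight 1/18
  (Z=2, Y=0, X=2) weight 1/18
  (Z=2, Y=2, X=0) weight 1/18
  (Z=2, Y=2, X=1) weight 1/18
  … 1 more
Group by Z:
  weight(Z=1) = 1/5
  weight(Z=2) = 1/3
Total weight = 1/5 + 1/3 = 8/15
P(Z=1 | obs) = 1/5 / 8/15 = 3/8
P(Z=2 | obs) = 1/3 / 8/15 = 5/8

P(Z = 1 | obs) = 3/8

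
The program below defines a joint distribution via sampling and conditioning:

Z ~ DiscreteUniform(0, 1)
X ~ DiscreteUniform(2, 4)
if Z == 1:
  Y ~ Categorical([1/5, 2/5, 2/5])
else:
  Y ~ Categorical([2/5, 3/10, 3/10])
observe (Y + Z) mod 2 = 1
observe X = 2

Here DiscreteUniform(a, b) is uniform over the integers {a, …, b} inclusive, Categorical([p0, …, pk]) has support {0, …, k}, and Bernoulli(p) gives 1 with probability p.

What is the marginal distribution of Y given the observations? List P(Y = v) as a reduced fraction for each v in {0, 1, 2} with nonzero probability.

P(Y=0) = 2/9, P(Y=1) = 1/3, P(Y=2) = 4/9

Enumerate traces; 3 have nonzero weight after conditioning:
  (Z=0, X=2, Y=1) weight 1/20
  (Z=1, X=2, Y=0) weight 1/30
  (Z=1, X=2, Y=2) weight 1/15
Group by Y:
  weight(Y=0) = 1/30
  weight(Y=1) = 1/20
  weight(Y=2) = 1/15
Total weight = 1/30 + 1/20 + 1/15 = 3/20
P(Y=0 | obs) = 1/30 / 3/20 = 2/9
P(Y=1 | obs) = 1/20 / 3/20 = 1/3
P(Y=2 | obs) = 1/15 / 3/20 = 4/9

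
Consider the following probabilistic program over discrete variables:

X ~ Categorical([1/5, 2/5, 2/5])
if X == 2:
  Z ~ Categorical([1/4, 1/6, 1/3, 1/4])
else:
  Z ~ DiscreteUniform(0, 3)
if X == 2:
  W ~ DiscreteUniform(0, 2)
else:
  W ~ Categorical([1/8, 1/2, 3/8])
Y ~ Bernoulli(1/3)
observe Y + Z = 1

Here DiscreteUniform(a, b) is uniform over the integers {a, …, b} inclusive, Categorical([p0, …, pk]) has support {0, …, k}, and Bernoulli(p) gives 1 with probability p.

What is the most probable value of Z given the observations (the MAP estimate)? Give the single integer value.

Enumerate traces; 18 have nonzero weight after conditioning:
  (X=0, Z=0, W=0, Y=1) weight 1/480
  (X=0, Z=0, W=1, Y=1) weight 1/120
  (X=0, Z=0, W=2, Y=1) weight 1/160
  (X=0, Z=1, W=0, Y=0) weight 1/240
  (X=0, Z=1, W=1, Y=0) weight 1/60
  (X=0, Z=1, W=2, Y=0) weight 1/80
  (X=1, Z=0, W=0, Y=1) weight 1/240
  (X=1, Z=0, W=1, Y=1) weight 1/60
  … 10 more
Group by Z:
  weight(Z=0) = 1/12
  weight(Z=1) = 13/90
Total weight = 1/12 + 13/90 = 41/180
P(Z=0 | obs) = 1/12 / 41/180 = 15/41
P(Z=1 | obs) = 13/90 / 41/180 = 26/41
argmax = 1

argmax_v P(Z = v | obs) = 1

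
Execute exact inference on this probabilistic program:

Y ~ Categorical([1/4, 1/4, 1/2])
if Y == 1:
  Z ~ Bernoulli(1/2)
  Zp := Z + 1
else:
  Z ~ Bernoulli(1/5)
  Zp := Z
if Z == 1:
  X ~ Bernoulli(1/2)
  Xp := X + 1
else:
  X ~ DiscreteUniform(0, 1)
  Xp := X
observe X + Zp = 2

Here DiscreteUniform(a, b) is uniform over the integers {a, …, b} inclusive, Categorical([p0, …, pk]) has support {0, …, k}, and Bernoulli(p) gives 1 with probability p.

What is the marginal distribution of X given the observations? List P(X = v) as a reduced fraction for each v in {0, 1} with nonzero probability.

Enumerate traces; 4 have nonzero weight after conditioning:
  (Y=0, Z=1, X=1) weight 1/40
  (Y=1, Z=0, X=1) weight 1/16
  (Y=1, Z=1, X=0) weight 1/16
  (Y=2, Z=1, X=1) weight 1/20
Group by X:
  weight(X=0) = 1/16
  weight(X=1) = 11/80
Total weight = 1/16 + 11/80 = 1/5
P(X=0 | obs) = 1/16 / 1/5 = 5/16
P(X=1 | obs) = 11/80 / 1/5 = 11/16

P(X=0) = 5/16, P(X=1) = 11/16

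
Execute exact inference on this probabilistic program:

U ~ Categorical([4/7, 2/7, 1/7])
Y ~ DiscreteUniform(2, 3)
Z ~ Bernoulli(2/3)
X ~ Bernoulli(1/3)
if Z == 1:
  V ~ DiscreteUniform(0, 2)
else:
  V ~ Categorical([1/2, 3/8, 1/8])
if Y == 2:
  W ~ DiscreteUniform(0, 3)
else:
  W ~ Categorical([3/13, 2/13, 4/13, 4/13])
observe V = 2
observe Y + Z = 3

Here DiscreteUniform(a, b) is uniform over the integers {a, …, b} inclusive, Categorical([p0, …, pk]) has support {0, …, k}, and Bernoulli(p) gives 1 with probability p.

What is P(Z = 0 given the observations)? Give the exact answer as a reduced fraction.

P(Z = 0 | obs) = 3/19

Enumerate traces; 48 have nonzero weight after conditioning:
  (U=0, Y=2, Z=1, X=0, V=2, W=0) weight 2/189
  (U=0, Y=2, Z=1, X=0, V=2, W=1) weight 2/189
  (U=0, Y=2, Z=1, X=0, V=2, W=2) weight 2/189
  (U=0, Y=2, Z=1, X=0, V=2, W=3) weight 2/189
  (U=0, Y=2, Z=1, X=1, V=2, W=0) weight 1/189
  (U=0, Y=2, Z=1, X=1, V=2, W=1) weight 1/189
  (U=0, Y=2, Z=1, X=1, V=2, W=2) weight 1/189
  (U=0, Y=2, Z=1, X=1, V=2, W=3) weight 1/189
  (U=0, Y=3, Z=0, X=0, V=2, W=0) weight 1/546
  … 39 more
Group by Z:
  weight(Z=0) = 1/48
  weight(Z=1) = 1/9
Total weight = 1/48 + 1/9 = 19/144
P(Z=0 | obs) = 1/48 / 19/144 = 3/19
P(Z=1 | obs) = 1/9 / 19/144 = 16/19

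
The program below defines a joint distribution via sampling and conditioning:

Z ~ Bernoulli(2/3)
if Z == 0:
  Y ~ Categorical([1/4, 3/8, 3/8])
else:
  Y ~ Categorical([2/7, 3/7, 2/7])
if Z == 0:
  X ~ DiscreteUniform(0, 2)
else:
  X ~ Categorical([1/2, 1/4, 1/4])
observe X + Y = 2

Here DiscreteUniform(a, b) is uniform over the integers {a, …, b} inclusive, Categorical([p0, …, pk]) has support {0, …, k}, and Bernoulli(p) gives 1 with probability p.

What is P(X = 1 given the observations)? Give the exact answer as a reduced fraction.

P(X = 1 | obs) = 57/164

Enumerate traces; 6 have nonzero weight after conditioning:
  (Z=0, Y=0, X=2) weight 1/36
  (Z=0, Y=1, X=1) weight 1/24
  (Z=0, Y=2, X=0) weight 1/24
  (Z=1, Y=0, X=2) weight 1/21
  (Z=1, Y=1, X=1) weight 1/14
  (Z=1, Y=2, X=0) weight 2/21
Group by X:
  weight(X=0) = 23/168
  weight(X=1) = 19/168
  weight(X=2) = 19/252
Total weight = 23/168 + 19/168 + 19/252 = 41/126
P(X=0 | obs) = 23/168 / 41/126 = 69/164
P(X=1 | obs) = 19/168 / 41/126 = 57/164
P(X=2 | obs) = 19/252 / 41/126 = 19/82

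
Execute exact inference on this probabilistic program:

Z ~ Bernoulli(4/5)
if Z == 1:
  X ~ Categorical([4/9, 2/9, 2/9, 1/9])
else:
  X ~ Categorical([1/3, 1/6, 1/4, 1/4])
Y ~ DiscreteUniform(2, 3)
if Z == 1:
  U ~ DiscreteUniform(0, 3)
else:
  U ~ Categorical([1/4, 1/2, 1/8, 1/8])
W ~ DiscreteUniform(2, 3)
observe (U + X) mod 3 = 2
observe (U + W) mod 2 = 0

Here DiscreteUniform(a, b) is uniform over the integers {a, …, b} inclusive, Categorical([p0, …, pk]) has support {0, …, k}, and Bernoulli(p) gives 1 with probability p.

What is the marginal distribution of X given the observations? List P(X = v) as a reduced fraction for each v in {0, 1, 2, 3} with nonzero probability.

Enumerate traces; 20 have nonzero weight after conditioning:
  (Z=0, X=0, Y=2, U=2, W=2) weight 1/480
  (Z=0, X=0, Y=3, U=2, W=2) weight 1/480
  (Z=0, X=1, Y=2, U=1, W=3) weight 1/240
  (Z=0, X=1, Y=3, U=1, W=3) weight 1/240
  (Z=0, X=2, Y=2, U=0, W=2) weight 1/320
  (Z=0, X=2, Y=2, U=3, W=3) weight 1/640
  (Z=0, X=2, Y=3, U=0, W=2) weight 1/320
  (Z=0, X=2, Y=3, U=3, W=3) weight 1/640
  (Z=0, X=3, Y=2, U=2, W=2) weight 1/640
  … 11 more
Group by X:
  weight(X=0) = 7/144
  weight(X=1) = 11/360
  weight(X=2) = 31/576
  weight(X=3) = 41/2880
Total weight = 7/144 + 11/360 + 31/576 + 41/2880 = 53/360
P(X=0 | obs) = 7/144 / 53/360 = 35/106
P(X=1 | obs) = 11/360 / 53/360 = 11/53
P(X=2 | obs) = 31/576 / 53/360 = 155/424
P(X=3 | obs) = 41/2880 / 53/360 = 41/424

P(X=0) = 35/106, P(X=1) = 11/53, P(X=2) = 155/424, P(X=3) = 41/424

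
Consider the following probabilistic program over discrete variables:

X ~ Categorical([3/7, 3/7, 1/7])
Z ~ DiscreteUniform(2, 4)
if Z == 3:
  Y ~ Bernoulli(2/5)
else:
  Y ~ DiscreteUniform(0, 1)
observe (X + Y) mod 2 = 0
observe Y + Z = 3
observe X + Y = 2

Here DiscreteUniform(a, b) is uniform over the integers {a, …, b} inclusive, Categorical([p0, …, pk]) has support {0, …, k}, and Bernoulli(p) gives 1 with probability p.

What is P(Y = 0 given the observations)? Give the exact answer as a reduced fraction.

Enumerate traces; 2 have nonzero weight after conditioning:
  (X=1, Z=2, Y=1) weight 1/14
  (X=2, Z=3, Y=0) weight 1/35
Group by Y:
  weight(Y=0) = 1/35
  weight(Y=1) = 1/14
Total weight = 1/35 + 1/14 = 1/10
P(Y=0 | obs) = 1/35 / 1/10 = 2/7
P(Y=1 | obs) = 1/14 / 1/10 = 5/7

P(Y = 0 | obs) = 2/7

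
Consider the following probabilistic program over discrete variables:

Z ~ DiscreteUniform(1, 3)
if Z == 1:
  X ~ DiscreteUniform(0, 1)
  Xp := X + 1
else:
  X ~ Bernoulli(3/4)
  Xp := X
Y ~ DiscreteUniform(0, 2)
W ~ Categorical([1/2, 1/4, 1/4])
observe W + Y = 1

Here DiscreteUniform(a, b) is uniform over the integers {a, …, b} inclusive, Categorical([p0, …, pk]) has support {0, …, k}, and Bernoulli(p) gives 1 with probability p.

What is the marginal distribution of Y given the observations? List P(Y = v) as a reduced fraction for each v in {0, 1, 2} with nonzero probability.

P(Y=0) = 1/3, P(Y=1) = 2/3

Enumerate traces; 12 have nonzero weight after conditioning:
  (Z=1, X=0, Y=0, W=1) weight 1/72
  (Z=1, X=0, Y=1, W=0) weight 1/36
  (Z=1, X=1, Y=0, W=1) weight 1/72
  (Z=1, X=1, Y=1, W=0) weight 1/36
  (Z=2, X=0, Y=0, W=1) weight 1/144
  (Z=2, X=0, Y=1, W=0) weight 1/72
  (Z=2, X=1, Y=0, W=1) weight 1/48
  (Z=2, X=1, Y=1, W=0) weight 1/24
  … 4 more
Group by Y:
  weight(Y=0) = 1/12
  weight(Y=1) = 1/6
Total weight = 1/12 + 1/6 = 1/4
P(Y=0 | obs) = 1/12 / 1/4 = 1/3
P(Y=1 | obs) = 1/6 / 1/4 = 2/3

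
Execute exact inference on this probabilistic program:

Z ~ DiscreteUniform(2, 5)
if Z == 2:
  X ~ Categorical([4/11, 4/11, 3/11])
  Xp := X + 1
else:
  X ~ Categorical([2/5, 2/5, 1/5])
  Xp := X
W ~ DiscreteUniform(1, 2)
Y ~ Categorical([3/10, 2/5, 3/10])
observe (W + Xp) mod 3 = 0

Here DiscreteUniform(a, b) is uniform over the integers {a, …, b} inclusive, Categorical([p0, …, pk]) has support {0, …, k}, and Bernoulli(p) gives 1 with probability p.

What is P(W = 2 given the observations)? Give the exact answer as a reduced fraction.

Enumerate traces; 24 have nonzero weight after conditioning:
  (Z=2, X=0, W=2, Y=0) weight 3/220
  (Z=2, X=0, W=2, Y=1) weight 1/55
  (Z=2, X=0, W=2, Y=2) weight 3/220
  (Z=2, X=1, W=1, Y=0) weight 3/220
  (Z=2, X=1, W=1, Y=1) weight 1/55
  (Z=2, X=1, W=1, Y=2) weight 3/220
  (Z=3, X=1, W=2, Y=0) weight 3/200
  (Z=3, X=1, W=2, Y=1) weight 1/50
  … 16 more
Group by W:
  weight(W=1) = 53/440
  weight(W=2) = 43/220
Total weight = 53/440 + 43/220 = 139/440
P(W=1 | obs) = 53/440 / 139/440 = 53/139
P(W=2 | obs) = 43/220 / 139/440 = 86/139

P(W = 2 | obs) = 86/139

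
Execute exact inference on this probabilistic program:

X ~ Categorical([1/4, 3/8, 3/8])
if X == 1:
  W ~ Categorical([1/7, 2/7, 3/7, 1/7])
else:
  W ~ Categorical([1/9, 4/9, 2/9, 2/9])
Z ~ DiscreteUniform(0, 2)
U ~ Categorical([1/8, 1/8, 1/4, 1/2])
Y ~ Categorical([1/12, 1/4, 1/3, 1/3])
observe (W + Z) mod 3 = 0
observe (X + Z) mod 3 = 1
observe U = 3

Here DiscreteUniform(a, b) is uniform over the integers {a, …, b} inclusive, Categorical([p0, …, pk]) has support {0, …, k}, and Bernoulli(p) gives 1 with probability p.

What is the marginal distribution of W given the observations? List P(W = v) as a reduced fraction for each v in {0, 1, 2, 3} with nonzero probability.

P(W=0) = 27/166, P(W=1) = 42/83, P(W=2) = 14/83, P(W=3) = 27/166

Enumerate traces; 16 have nonzero weight after conditioning:
  (X=0, W=2, Z=1, U=3, Y=0) weight 1/1296
  (X=0, W=2, Z=1, U=3, Y=1) weight 1/432
  (X=0, W=2, Z=1, U=3, Y=2) weight 1/324
  (X=0, W=2, Z=1, U=3, Y=3) weight 1/324
  (X=1, W=0, Z=0, U=3, Y=0) weight 1/1344
  (X=1, W=0, Z=0, U=3, Y=1) weight 1/448
  (X=1, W=0, Z=0, U=3, Y=2) weight 1/336
  (X=1, W=0, Z=0, U=3, Y=3) weight 1/336
  (X=1, W=3, Z=0, U=3, Y=0) weight 1/1344
  (X=2, W=1, Z=2, U=3, Y=0) weight 1/432
  … 6 more
Group by W:
  weight(W=0) = 1/112
  weight(W=1) = 1/36
  weight(W=2) = 1/108
  weight(W=3) = 1/112
Total weight = 1/112 + 1/36 + 1/108 + 1/112 = 83/1512
P(W=0 | obs) = 1/112 / 83/1512 = 27/166
P(W=1 | obs) = 1/36 / 83/1512 = 42/83
P(W=2 | obs) = 1/108 / 83/1512 = 14/83
P(W=3 | obs) = 1/112 / 83/1512 = 27/166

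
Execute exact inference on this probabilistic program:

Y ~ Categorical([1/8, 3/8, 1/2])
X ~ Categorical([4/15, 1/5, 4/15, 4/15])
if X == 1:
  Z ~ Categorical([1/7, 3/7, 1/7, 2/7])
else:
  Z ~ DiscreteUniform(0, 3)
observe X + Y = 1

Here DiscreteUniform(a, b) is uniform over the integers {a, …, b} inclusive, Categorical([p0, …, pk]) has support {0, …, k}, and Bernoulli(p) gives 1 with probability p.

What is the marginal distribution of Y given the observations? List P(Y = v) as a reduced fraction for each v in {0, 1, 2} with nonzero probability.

Enumerate traces; 8 have nonzero weight after conditioning:
  (Y=0, X=1, Z=0) weight 1/280
  (Y=0, X=1, Z=1) weight 3/280
  (Y=0, X=1, Z=2) weight 1/280
  (Y=0, X=1, Z=3) weight 1/140
  (Y=1, X=0, Z=0) weight 1/40
  (Y=1, X=0, Z=1) weight 1/40
  (Y=1, X=0, Z=2) weight 1/40
  (Y=1, X=0, Z=3) weight 1/40
Group by Y:
  weight(Y=0) = 1/40
  weight(Y=1) = 1/10
Total weight = 1/40 + 1/10 = 1/8
P(Y=0 | obs) = 1/40 / 1/8 = 1/5
P(Y=1 | obs) = 1/10 / 1/8 = 4/5

P(Y=0) = 1/5, P(Y=1) = 4/5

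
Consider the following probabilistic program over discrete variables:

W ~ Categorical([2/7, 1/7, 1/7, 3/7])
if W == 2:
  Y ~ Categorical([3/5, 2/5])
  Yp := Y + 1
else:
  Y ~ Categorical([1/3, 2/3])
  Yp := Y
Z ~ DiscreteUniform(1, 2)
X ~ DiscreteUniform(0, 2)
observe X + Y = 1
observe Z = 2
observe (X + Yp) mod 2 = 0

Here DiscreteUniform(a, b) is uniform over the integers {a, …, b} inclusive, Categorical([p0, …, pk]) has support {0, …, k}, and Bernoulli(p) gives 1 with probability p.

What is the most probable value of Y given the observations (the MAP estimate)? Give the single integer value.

Enumerate traces; 2 have nonzero weight after conditioning:
  (W=2, Y=0, Z=2, X=1) weight 1/70
  (W=2, Y=1, Z=2, X=0) weight 1/105
Group by Y:
  weight(Y=0) = 1/70
  weight(Y=1) = 1/105
Total weight = 1/70 + 1/105 = 1/42
P(Y=0 | obs) = 1/70 / 1/42 = 3/5
P(Y=1 | obs) = 1/105 / 1/42 = 2/5
argmax = 0

argmax_v P(Y = v | obs) = 0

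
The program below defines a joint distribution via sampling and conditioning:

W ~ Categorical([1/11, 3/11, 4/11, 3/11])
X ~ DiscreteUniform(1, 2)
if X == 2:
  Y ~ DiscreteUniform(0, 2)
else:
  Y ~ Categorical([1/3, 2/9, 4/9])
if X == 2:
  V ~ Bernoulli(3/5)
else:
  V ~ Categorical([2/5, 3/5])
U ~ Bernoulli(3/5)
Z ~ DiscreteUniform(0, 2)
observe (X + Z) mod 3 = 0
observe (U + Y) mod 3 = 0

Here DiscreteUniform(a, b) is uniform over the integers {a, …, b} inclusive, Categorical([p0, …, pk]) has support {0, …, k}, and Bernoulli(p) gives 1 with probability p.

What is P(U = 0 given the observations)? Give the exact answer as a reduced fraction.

P(U = 0 | obs) = 4/11

Enumerate traces; 32 have nonzero weight after conditioning:
  (W=0, X=1, Y=0, V=0, U=0, Z=2) weight 2/2475
  (W=0, X=1, Y=0, V=1, U=0, Z=2) weight 1/825
  (W=0, X=1, Y=2, V=0, U=1, Z=2) weight 4/2475
  (W=0, X=1, Y=2, V=1, U=1, Z=2) weight 2/825
  (W=0, X=2, Y=0, V=0, U=0, Z=1) weight 2/2475
  (W=0, X=2, Y=0, V=1, U=0, Z=1) weight 1/825
  (W=0, X=2, Y=2, V=0, U=1, Z=1) weight 1/825
  (W=0, X=2, Y=2, V=1, U=1, Z=1) weight 1/550
  … 24 more
Group by U:
  weight(U=0) = 2/45
  weight(U=1) = 7/90
Total weight = 2/45 + 7/90 = 11/90
P(U=0 | obs) = 2/45 / 11/90 = 4/11
P(U=1 | obs) = 7/90 / 11/90 = 7/11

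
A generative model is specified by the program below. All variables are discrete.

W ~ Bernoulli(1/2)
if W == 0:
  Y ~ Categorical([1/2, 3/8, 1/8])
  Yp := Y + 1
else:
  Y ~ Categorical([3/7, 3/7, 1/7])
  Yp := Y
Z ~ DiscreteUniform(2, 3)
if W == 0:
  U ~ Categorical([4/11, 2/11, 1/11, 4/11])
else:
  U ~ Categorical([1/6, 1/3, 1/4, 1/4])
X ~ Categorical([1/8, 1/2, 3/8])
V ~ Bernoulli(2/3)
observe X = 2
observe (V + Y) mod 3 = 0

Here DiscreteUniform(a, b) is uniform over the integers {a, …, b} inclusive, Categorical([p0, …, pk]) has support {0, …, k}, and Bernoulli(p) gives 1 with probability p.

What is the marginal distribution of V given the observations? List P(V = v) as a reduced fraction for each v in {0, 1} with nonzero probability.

Enumerate traces; 32 have nonzero weight after conditioning:
  (W=0, Y=0, Z=2, U=0, X=2, V=0) weight 1/176
  (W=0, Y=0, Z=2, U=1, X=2, V=0) weight 1/352
  (W=0, Y=0, Z=2, U=2, X=2, V=0) weight 1/704
  (W=0, Y=0, Z=2, U=3, X=2, V=0) weight 1/176
  (W=0, Y=0, Z=3, U=0, X=2, V=0) weight 1/176
  (W=0, Y=0, Z=3, U=1, X=2, V=0) weight 1/352
  (W=0, Y=0, Z=3, U=2, X=2, V=0) weight 1/704
  (W=0, Y=0, Z=3, U=3, X=2, V=0) weight 1/176
  (W=0, Y=2, Z=2, U=0, X=2, V=1) weight 1/352
  … 23 more
Group by V:
  weight(V=0) = 13/224
  weight(V=1) = 15/448
Total weight = 13/224 + 15/448 = 41/448
P(V=0 | obs) = 13/224 / 41/448 = 26/41
P(V=1 | obs) = 15/448 / 41/448 = 15/41

P(V=0) = 26/41, P(V=1) = 15/41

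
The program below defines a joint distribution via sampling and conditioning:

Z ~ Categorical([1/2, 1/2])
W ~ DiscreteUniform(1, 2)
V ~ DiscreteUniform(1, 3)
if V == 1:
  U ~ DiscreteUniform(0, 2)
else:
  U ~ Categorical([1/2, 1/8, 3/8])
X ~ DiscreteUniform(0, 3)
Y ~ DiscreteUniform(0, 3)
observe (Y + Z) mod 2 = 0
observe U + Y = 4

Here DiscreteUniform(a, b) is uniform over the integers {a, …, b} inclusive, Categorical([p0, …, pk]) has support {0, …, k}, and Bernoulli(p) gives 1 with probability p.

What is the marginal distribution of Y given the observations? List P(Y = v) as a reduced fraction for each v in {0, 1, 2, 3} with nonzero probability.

P(Y=2) = 13/20, P(Y=3) = 7/20

Enumerate traces; 48 have nonzero weight after conditioning:
  (Z=0, W=1, V=1, U=2, X=0, Y=2) weight 1/576
  (Z=0, W=1, V=1, U=2, X=1, Y=2) weight 1/576
  (Z=0, W=1, V=1, U=2, X=2, Y=2) weight 1/576
  (Z=0, W=1, V=1, U=2, X=3, Y=2) weight 1/576
  (Z=0, W=1, V=2, U=2, X=0, Y=2) weight 1/512
  (Z=0, W=1, V=2, U=2, X=1, Y=2) weight 1/512
  (Z=0, W=1, V=2, U=2, X=2, Y=2) weight 1/512
  (Z=0, W=1, V=2, U=2, X=3, Y=2) weight 1/512
  (Z=1, W=1, V=1, U=1, X=0, Y=3) weight 1/576
  … 39 more
Group by Y:
  weight(Y=2) = 13/288
  weight(Y=3) = 7/288
Total weight = 13/288 + 7/288 = 5/72
P(Y=2 | obs) = 13/288 / 5/72 = 13/20
P(Y=3 | obs) = 7/288 / 5/72 = 7/20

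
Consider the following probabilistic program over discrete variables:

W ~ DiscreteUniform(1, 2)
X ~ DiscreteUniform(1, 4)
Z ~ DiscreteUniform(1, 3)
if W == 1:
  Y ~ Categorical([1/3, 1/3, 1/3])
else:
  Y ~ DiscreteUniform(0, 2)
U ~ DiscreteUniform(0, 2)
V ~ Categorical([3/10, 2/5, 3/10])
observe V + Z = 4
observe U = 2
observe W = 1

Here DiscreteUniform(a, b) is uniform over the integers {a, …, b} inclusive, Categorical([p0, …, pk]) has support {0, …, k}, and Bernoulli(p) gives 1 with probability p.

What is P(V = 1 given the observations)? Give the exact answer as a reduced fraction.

P(V = 1 | obs) = 4/7

Enumerate traces; 24 have nonzero weight after conditioning:
  (W=1, X=1, Z=2, Y=0, U=2, V=2) weight 1/720
  (W=1, X=1, Z=2, Y=1, U=2, V=2) weight 1/720
  (W=1, X=1, Z=2, Y=2, U=2, V=2) weight 1/720
  (W=1, X=1, Z=3, Y=0, U=2, V=1) weight 1/540
  (W=1, X=1, Z=3, Y=1, U=2, V=1) weight 1/540
  (W=1, X=1, Z=3, Y=2, U=2, V=1) weight 1/540
  (W=1, X=2, Z=2, Y=0, U=2, V=2) weight 1/720
  (W=1, X=2, Z=2, Y=1, U=2, V=2) weight 1/720
  … 16 more
Group by V:
  weight(V=1) = 1/45
  weight(V=2) = 1/60
Total weight = 1/45 + 1/60 = 7/180
P(V=1 | obs) = 1/45 / 7/180 = 4/7
P(V=2 | obs) = 1/60 / 7/180 = 3/7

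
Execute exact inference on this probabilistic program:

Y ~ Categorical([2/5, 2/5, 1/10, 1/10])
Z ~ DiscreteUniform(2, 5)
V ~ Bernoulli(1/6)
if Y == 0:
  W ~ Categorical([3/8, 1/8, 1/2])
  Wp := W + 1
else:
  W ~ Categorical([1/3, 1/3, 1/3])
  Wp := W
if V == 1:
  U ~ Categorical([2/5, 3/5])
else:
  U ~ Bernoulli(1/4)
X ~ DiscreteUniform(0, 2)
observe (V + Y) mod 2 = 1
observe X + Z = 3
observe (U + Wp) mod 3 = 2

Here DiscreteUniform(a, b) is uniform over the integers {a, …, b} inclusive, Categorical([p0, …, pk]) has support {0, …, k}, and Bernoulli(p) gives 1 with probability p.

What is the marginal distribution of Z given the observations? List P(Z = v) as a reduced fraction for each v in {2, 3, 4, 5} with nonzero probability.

P(Z=2) = 1/2, P(Z=3) = 1/2

Enumerate traces; 16 have nonzero weight after conditioning:
  (Y=0, Z=2, V=1, W=0, U=1, X=1) weight 1/800
  (Y=0, Z=2, V=1, W=1, U=0, X=1) weight 1/3600
  (Y=0, Z=3, V=1, W=0, U=1, X=0) weight 1/800
  (Y=0, Z=3, V=1, W=1, U=0, X=0) weight 1/3600
  (Y=1, Z=2, V=0, W=1, U=1, X=1) weight 1/432
  (Y=1, Z=2, V=0, W=2, U=0, X=1) weight 1/144
  (Y=1, Z=3, V=0, W=1, U=1, X=0) weight 1/432
  (Y=1, Z=3, V=0, W=2, U=0, X=0) weight 1/144
  … 8 more
Group by Z:
  weight(Z=2) = 293/21600
  weight(Z=3) = 293/21600
Total weight = 293/21600 + 293/21600 = 293/10800
P(Z=2 | obs) = 293/21600 / 293/10800 = 1/2
P(Z=3 | obs) = 293/21600 / 293/10800 = 1/2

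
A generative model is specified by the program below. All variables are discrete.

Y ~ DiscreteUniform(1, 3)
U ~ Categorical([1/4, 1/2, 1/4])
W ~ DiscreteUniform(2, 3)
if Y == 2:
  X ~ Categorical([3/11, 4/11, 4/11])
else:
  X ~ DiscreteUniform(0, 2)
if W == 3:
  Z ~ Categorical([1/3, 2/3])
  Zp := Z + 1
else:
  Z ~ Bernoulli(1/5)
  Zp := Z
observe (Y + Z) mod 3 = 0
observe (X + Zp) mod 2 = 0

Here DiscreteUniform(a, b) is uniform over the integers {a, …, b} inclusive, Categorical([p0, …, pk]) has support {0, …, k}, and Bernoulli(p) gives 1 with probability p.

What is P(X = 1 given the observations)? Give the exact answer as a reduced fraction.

Enumerate traces; 18 have nonzero weight after conditioning:
  (Y=2, U=0, W=2, X=1, Z=1) weight 1/330
  (Y=2, U=0, W=3, X=0, Z=1) weight 1/132
  (Y=2, U=0, W=3, X=2, Z=1) weight 1/99
  (Y=2, U=1, W=2, X=1, Z=1) weight 1/165
  (Y=2, U=1, W=3, X=0, Z=1) weight 1/66
  (Y=2, U=1, W=3, X=2, Z=1) weight 2/99
  (Y=2, U=2, W=2, X=1, Z=1) weight 1/330
  (Y=2, U=2, W=3, X=0, Z=1) weight 1/132
  … 10 more
Group by X:
  weight(X=0) = 37/495
  weight(X=1) = 91/2970
  weight(X=2) = 14/165
Total weight = 37/495 + 91/2970 + 14/165 = 113/594
P(X=0 | obs) = 37/495 / 113/594 = 222/565
P(X=1 | obs) = 91/2970 / 113/594 = 91/565
P(X=2 | obs) = 14/165 / 113/594 = 252/565

P(X = 1 | obs) = 91/565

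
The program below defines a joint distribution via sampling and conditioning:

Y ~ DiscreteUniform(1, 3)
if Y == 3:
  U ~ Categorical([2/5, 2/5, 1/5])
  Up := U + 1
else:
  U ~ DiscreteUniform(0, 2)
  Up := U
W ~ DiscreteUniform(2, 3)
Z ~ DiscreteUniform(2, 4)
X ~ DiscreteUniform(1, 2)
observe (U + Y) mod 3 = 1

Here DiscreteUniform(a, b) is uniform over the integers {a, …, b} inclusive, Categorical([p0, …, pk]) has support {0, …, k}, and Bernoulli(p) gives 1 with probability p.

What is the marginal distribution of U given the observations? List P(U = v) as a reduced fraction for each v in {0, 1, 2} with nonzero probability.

Enumerate traces; 36 have nonzero weight after conditioning:
  (Y=1, U=0, W=2, Z=2, X=1) weight 1/108
  (Y=1, U=0, W=2, Z=2, X=2) weight 1/108
  (Y=1, U=0, W=2, Z=3, X=1) weight 1/108
  (Y=1, U=0, W=2, Z=3, X=2) weight 1/108
  (Y=1, U=0, W=2, Z=4, X=1) weight 1/108
  (Y=1, U=0, W=2, Z=4, X=2) weight 1/108
  (Y=1, U=0, W=3, Z=2, X=1) weight 1/108
  (Y=1, U=0, W=3, Z=2, X=2) weight 1/108
  (Y=2, U=2, W=2, Z=2, X=1) weight 1/108
  (Y=3, U=1, W=2, Z=2, X=1) weight 1/90
  … 26 more
Group by U:
  weight(U=0) = 1/9
  weight(U=1) = 2/15
  weight(U=2) = 1/9
Total weight = 1/9 + 2/15 + 1/9 = 16/45
P(U=0 | obs) = 1/9 / 16/45 = 5/16
P(U=1 | obs) = 2/15 / 16/45 = 3/8
P(U=2 | obs) = 1/9 / 16/45 = 5/16

P(U=0) = 5/16, P(U=1) = 3/8, P(U=2) = 5/16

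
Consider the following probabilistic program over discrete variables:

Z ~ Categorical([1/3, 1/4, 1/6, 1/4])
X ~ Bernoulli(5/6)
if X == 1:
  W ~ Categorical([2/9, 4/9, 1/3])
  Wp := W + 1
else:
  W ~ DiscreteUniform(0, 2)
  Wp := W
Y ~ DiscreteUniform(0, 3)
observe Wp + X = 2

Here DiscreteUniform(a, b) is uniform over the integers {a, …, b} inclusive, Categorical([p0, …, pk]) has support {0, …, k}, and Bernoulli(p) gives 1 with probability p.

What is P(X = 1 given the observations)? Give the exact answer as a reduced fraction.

P(X = 1 | obs) = 10/13

Enumerate traces; 32 have nonzero weight after conditioning:
  (Z=0, X=0, W=2, Y=0) weight 1/216
  (Z=0, X=0, W=2, Y=1) weight 1/216
  (Z=0, X=0, W=2, Y=2) weight 1/216
  (Z=0, X=0, W=2, Y=3) weight 1/216
  (Z=0, X=1, W=0, Y=0) weight 5/324
  (Z=0, X=1, W=0, Y=1) weight 5/324
  (Z=0, X=1, W=0, Y=2) weight 5/324
  (Z=0, X=1, W=0, Y=3) weight 5/324
  … 24 more
Group by X:
  weight(X=0) = 1/18
  weight(X=1) = 5/27
Total weight = 1/18 + 5/27 = 13/54
P(X=0 | obs) = 1/18 / 13/54 = 3/13
P(X=1 | obs) = 5/27 / 13/54 = 10/13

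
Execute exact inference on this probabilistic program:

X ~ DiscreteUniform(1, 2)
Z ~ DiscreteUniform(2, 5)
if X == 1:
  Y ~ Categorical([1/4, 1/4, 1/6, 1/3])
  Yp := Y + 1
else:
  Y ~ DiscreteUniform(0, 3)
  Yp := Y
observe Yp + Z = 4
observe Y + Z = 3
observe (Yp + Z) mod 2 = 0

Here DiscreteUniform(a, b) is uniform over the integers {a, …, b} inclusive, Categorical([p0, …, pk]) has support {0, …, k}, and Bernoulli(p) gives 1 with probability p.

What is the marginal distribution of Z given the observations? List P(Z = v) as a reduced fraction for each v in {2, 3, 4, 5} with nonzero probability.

Enumerate traces; 2 have nonzero weight after conditioning:
  (X=1, Z=2, Y=1) weight 1/32
  (X=1, Z=3, Y=0) weight 1/32
Group by Z:
  weight(Z=2) = 1/32
  weight(Z=3) = 1/32
Total weight = 1/32 + 1/32 = 1/16
P(Z=2 | obs) = 1/32 / 1/16 = 1/2
P(Z=3 | obs) = 1/32 / 1/16 = 1/2

P(Z=2) = 1/2, P(Z=3) = 1/2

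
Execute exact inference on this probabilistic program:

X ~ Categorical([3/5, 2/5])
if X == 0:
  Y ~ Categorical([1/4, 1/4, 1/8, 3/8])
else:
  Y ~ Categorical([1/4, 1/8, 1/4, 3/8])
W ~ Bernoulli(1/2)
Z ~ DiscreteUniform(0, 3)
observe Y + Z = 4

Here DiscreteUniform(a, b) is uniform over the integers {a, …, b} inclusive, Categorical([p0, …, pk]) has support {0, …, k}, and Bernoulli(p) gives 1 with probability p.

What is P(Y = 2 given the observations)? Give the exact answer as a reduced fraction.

P(Y = 2 | obs) = 7/30

Enumerate traces; 12 have nonzero weight after conditioning:
  (X=0, Y=1, W=0, Z=3) weight 3/160
  (X=0, Y=1, W=1, Z=3) weight 3/160
  (X=0, Y=2, W=0, Z=2) weight 3/320
  (X=0, Y=2, W=1, Z=2) weight 3/320
  (X=0, Y=3, W=0, Z=1) weight 9/320
  (X=0, Y=3, W=1, Z=1) weight 9/320
  (X=1, Y=1, W=0, Z=3) weight 1/160
  (X=1, Y=1, W=1, Z=3) weight 1/160
  … 4 more
Group by Y:
  weight(Y=1) = 1/20
  weight(Y=2) = 7/160
  weight(Y=3) = 3/32
Total weight = 1/20 + 7/160 + 3/32 = 3/16
P(Y=1 | obs) = 1/20 / 3/16 = 4/15
P(Y=2 | obs) = 7/160 / 3/16 = 7/30
P(Y=3 | obs) = 3/32 / 3/16 = 1/2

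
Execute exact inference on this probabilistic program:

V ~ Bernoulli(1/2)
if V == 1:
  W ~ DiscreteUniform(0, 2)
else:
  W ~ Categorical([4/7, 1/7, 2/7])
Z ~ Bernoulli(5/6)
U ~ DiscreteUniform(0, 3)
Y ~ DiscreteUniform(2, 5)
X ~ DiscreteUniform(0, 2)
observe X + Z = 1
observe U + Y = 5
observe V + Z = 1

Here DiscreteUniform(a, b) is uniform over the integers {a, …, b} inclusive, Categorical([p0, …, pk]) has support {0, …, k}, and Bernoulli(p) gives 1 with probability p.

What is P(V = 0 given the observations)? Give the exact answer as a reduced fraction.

Enumerate traces; 24 have nonzero weight after conditioning:
  (V=0, W=0, Z=1, U=0, Y=5, X=0) weight 5/1008
  (V=0, W=0, Z=1, U=1, Y=4, X=0) weight 5/1008
  (V=0, W=0, Z=1, U=2, Y=3, X=0) weight 5/1008
  (V=0, W=0, Z=1, U=3, Y=2, X=0) weight 5/1008
  (V=0, W=1, Z=1, U=0, Y=5, X=0) weight 5/4032
  (V=0, W=1, Z=1, U=1, Y=4, X=0) weight 5/4032
  (V=0, W=1, Z=1, U=2, Y=3, X=0) weight 5/4032
  (V=0, W=1, Z=1, U=3, Y=2, X=0) weight 5/4032
  (V=1, W=0, Z=0, U=0, Y=5, X=1) weight 1/1728
  … 15 more
Group by V:
  weight(V=0) = 5/144
  weight(V=1) = 1/144
Total weight = 5/144 + 1/144 = 1/24
P(V=0 | obs) = 5/144 / 1/24 = 5/6
P(V=1 | obs) = 1/144 / 1/24 = 1/6

P(V = 0 | obs) = 5/6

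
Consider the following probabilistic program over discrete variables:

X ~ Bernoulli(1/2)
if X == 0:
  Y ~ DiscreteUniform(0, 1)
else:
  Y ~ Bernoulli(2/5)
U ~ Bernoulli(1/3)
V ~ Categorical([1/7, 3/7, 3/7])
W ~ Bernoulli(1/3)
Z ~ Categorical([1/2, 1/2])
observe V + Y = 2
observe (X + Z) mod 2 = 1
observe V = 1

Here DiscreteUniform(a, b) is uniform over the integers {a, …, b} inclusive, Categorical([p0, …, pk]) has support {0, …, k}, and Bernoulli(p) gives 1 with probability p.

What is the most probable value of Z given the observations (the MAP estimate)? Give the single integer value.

argmax_v P(Z = v | obs) = 1

Enumerate traces; 8 have nonzero weight after conditioning:
  (X=0, Y=1, U=0, V=1, W=0, Z=1) weight 1/42
  (X=0, Y=1, U=0, V=1, W=1, Z=1) weight 1/84
  (X=0, Y=1, U=1, V=1, W=0, Z=1) weight 1/84
  (X=0, Y=1, U=1, V=1, W=1, Z=1) weight 1/168
  (X=1, Y=1, U=0, V=1, W=0, Z=0) weight 2/105
  (X=1, Y=1, U=0, V=1, W=1, Z=0) weight 1/105
  (X=1, Y=1, U=1, V=1, W=0, Z=0) weight 1/105
  (X=1, Y=1, U=1, V=1, W=1, Z=0) weight 1/210
Group by Z:
  weight(Z=0) = 3/70
  weight(Z=1) = 3/56
Total weight = 3/70 + 3/56 = 27/280
P(Z=0 | obs) = 3/70 / 27/280 = 4/9
P(Z=1 | obs) = 3/56 / 27/280 = 5/9
argmax = 1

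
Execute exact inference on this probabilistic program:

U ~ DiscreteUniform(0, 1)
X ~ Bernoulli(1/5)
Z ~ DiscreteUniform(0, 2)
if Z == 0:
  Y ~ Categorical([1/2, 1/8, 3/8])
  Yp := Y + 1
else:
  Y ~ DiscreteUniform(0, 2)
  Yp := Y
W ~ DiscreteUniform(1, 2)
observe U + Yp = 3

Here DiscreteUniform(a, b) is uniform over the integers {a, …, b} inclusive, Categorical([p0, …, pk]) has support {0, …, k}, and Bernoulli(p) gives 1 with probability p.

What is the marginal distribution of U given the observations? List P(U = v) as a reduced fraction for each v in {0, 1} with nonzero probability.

Enumerate traces; 16 have nonzero weight after conditioning:
  (U=0, X=0, Z=0, Y=2, W=1) weight 1/40
  (U=0, X=0, Z=0, Y=2, W=2) weight 1/40
  (U=0, X=1, Z=0, Y=2, W=1) weight 1/160
  (U=0, X=1, Z=0, Y=2, W=2) weight 1/160
  (U=1, X=0, Z=0, Y=1, W=1) weight 1/120
  (U=1, X=0, Z=0, Y=1, W=2) weight 1/120
  (U=1, X=0, Z=1, Y=2, W=1) weight 1/45
  (U=1, X=0, Z=1, Y=2, W=2) weight 1/45
  … 8 more
Group by U:
  weight(U=0) = 1/16
  weight(U=1) = 19/144
Total weight = 1/16 + 19/144 = 7/36
P(U=0 | obs) = 1/16 / 7/36 = 9/28
P(U=1 | obs) = 19/144 / 7/36 = 19/28

P(U=0) = 9/28, P(U=1) = 19/28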